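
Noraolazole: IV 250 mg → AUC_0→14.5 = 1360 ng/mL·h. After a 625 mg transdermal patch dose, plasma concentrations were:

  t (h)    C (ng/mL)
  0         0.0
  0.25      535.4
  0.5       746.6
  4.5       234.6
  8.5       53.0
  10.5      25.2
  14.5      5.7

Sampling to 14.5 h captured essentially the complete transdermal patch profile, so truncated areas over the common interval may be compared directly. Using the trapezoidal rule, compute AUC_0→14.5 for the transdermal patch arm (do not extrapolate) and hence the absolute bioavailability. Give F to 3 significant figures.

F = 0.854

Trapezoidal AUC_0→14.5 (transdermal patch):
  [0→0.25]: (0.0+535.4)/2 × 0.25 = 66.925
  [0.25→0.5]: (535.4+746.6)/2 × 0.25 = 160.25
  [0.5→4.5]: (746.6+234.6)/2 × 4 = 1962.4
  [4.5→8.5]: (234.6+53.0)/2 × 4 = 575.2
  [8.5→10.5]: (53.0+25.2)/2 × 2 = 78.2
  [10.5→14.5]: (25.2+5.7)/2 × 4 = 61.8
  Sum = 2904.775 ng/mL·h
F = (AUC_ev/D_ev)/(AUC_iv/D_iv) = (2904.775/625)/(1360/250) = 4.64764/5.44 = 0.8543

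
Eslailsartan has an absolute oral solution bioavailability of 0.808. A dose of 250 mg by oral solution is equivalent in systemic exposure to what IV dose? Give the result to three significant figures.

Systemic exposure from an extravascular dose = F × D_ev, so the equivalent IV dose is F × D_ev.
D_iv = F × D_ev = 0.808 × 250 = 202 mg

D_iv = 202 mg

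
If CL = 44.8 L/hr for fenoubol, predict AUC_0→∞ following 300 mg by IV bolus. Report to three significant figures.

AUC = 6.70 mg/L·hr

AUC_0→∞ = Dose_iv / CL
        = 300 / 44.8 = 6.69643 mg/L·hr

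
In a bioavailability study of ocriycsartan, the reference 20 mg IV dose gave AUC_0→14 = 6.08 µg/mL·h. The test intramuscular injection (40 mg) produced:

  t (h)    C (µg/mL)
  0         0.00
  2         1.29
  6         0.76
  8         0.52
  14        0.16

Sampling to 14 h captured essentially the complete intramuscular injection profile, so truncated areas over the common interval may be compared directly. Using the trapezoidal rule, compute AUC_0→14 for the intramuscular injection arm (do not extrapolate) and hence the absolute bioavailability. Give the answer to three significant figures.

Trapezoidal AUC_0→14 (intramuscular injection):
  [0→2]: (0.00+1.29)/2 × 2 = 1.29
  [2→6]: (1.29+0.76)/2 × 4 = 4.1
  [6→8]: (0.76+0.52)/2 × 2 = 1.28
  [8→14]: (0.52+0.16)/2 × 6 = 2.04
  Sum = 8.71 µg/mL·h
F = (AUC_ev/D_ev)/(AUC_iv/D_iv) = (8.71/40)/(6.08/20) = 0.21775/0.304 = 0.7163

F = 0.716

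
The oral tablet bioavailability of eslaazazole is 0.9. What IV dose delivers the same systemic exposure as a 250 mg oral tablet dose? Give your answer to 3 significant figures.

Systemic exposure from an extravascular dose = F × D_ev, so the equivalent IV dose is F × D_ev.
D_iv = F × D_ev = 0.9 × 250 = 225 mg

D_iv = 225 mg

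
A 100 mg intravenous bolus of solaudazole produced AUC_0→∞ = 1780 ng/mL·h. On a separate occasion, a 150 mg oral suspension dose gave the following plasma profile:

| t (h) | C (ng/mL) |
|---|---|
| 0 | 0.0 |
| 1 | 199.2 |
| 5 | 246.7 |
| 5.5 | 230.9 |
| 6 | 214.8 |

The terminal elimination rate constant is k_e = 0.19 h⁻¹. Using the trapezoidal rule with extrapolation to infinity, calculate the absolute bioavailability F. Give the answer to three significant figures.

F = 0.881

Trapezoidal AUC_0→6 (oral suspension):
  [0→1]: (0.0+199.2)/2 × 1 = 99.6
  [1→5]: (199.2+246.7)/2 × 4 = 891.8
  [5→5.5]: (246.7+230.9)/2 × 0.5 = 119.4
  [5.5→6]: (230.9+214.8)/2 × 0.5 = 111.425
  Sum = 1222.225 ng/mL·h
Tail: C_last/k_e = 214.8/0.19 = 1130.526
AUC_0→∞ (oral suspension) = 1222.225 + 1130.526 = 2352.751 ng/mL·h
F = (AUC_ev/D_ev)/(AUC_iv/D_iv) = (2352.751/150)/(1780/100) = 15.685/17.8 = 0.8812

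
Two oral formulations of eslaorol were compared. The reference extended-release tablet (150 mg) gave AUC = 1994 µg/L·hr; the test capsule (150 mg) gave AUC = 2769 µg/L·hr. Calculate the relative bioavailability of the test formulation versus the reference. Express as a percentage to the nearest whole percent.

F_rel = (AUC_test/D_test) / (AUC_ref/D_ref)
      = (2769/150) / (1994/150)
      = 18.46 / 13.2933 = 1.3887 = 138.87%

F_rel = 139%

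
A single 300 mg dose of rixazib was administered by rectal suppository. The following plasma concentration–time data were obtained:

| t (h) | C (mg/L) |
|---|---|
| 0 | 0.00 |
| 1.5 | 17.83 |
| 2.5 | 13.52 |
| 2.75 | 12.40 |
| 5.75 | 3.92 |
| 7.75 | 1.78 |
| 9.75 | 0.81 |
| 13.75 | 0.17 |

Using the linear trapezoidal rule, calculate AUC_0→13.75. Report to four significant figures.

Trapezoidal AUC_0→13.75:
  [0→1.5]: (0.00+17.83)/2 × 1.5 = 13.3725
  [1.5→2.5]: (17.83+13.52)/2 × 1 = 15.675
  [2.5→2.75]: (13.52+12.40)/2 × 0.25 = 3.24
  [2.75→5.75]: (12.40+3.92)/2 × 3 = 24.48
  [5.75→7.75]: (3.92+1.78)/2 × 2 = 5.7
  [7.75→9.75]: (1.78+0.81)/2 × 2 = 2.59
  [9.75→13.75]: (0.81+0.17)/2 × 4 = 1.96
  Sum = 67.0175 mg/L·h

AUC = 67.02 mg/L·h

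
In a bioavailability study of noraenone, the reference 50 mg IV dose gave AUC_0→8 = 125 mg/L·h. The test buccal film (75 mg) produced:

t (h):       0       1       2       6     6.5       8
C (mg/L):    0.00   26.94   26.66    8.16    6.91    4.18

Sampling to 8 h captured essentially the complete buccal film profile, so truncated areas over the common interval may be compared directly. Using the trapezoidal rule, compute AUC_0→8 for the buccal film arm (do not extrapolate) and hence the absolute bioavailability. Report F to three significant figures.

F = 0.651

Trapezoidal AUC_0→8 (buccal film):
  [0→1]: (0.00+26.94)/2 × 1 = 13.47
  [1→2]: (26.94+26.66)/2 × 1 = 26.8
  [2→6]: (26.66+8.16)/2 × 4 = 69.64
  [6→6.5]: (8.16+6.91)/2 × 0.5 = 3.7675
  [6.5→8]: (6.91+4.18)/2 × 1.5 = 8.3175
  Sum = 121.995 mg/L·h
F = (AUC_ev/D_ev)/(AUC_iv/D_iv) = (121.995/75)/(125/50) = 1.6266/2.5 = 0.6506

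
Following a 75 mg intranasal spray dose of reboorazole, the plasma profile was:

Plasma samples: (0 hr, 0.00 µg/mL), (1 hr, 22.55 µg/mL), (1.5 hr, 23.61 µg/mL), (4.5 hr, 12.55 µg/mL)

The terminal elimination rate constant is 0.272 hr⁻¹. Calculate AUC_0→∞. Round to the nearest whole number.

Trapezoidal AUC_0→4.5:
  [0→1]: (0.00+22.55)/2 × 1 = 11.275
  [1→1.5]: (22.55+23.61)/2 × 0.5 = 11.54
  [1.5→4.5]: (23.61+12.55)/2 × 3 = 54.24
  Sum = 77.055 µg/mL·hr
Extrapolated tail: C_last / k_e = 12.55 / 0.272 = 46.140
AUC_0→∞ = 77.055 + 46.140 = 123.195 µg/mL·hr

AUC = 123 µg/mL·hr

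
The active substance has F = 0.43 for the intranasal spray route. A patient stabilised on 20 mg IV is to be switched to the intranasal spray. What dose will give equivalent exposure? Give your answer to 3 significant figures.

For equal systemic exposure: F × D_ev = D_iv
D_ev = D_iv / F = 20 / 0.43 = 46.5116 mg

D_intranasal = 46.5 mg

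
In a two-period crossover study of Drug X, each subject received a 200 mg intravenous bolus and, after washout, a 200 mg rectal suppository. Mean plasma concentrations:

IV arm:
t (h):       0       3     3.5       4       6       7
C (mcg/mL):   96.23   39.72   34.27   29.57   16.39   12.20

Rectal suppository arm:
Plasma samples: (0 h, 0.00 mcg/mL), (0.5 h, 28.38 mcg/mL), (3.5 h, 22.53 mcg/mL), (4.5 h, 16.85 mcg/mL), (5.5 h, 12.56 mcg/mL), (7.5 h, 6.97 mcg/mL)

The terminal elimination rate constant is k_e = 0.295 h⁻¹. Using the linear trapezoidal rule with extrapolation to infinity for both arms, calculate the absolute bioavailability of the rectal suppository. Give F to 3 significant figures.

F = 0.474

Trapezoidal AUC_0→7 (IV):
  [0→3]: (96.23+39.72)/2 × 3 = 203.925
  [3→3.5]: (39.72+34.27)/2 × 0.5 = 18.4975
  [3.5→4]: (34.27+29.57)/2 × 0.5 = 15.96
  [4→6]: (29.57+16.39)/2 × 2 = 45.96
  [6→7]: (16.39+12.20)/2 × 1 = 14.295
  Sum = 298.6375 mcg/mL·h
IV tail: 12.20/0.295 = 41.356; AUC_iv,0→∞ = 298.6375 + 41.356 = 339.9935 mcg/mL·h
Trapezoidal AUC_0→7.5 (rectal suppository):
  [0→0.5]: (0.00+28.38)/2 × 0.5 = 7.095
  [0.5→3.5]: (28.38+22.53)/2 × 3 = 76.365
  [3.5→4.5]: (22.53+16.85)/2 × 1 = 19.69
  [4.5→5.5]: (16.85+12.56)/2 × 1 = 14.705
  [5.5→7.5]: (12.56+6.97)/2 × 2 = 19.53
  Sum = 137.385 mcg/mL·h
rectal suppository tail: 6.97/0.295 = 23.627; AUC_ev,0→∞ = 137.385 + 23.627 = 161.012 mcg/mL·h
F = (AUC_ev/D_ev)/(AUC_iv/D_iv) = (161.012/200)/(339.9935/200) = 0.80506/1.6999675 = 0.4736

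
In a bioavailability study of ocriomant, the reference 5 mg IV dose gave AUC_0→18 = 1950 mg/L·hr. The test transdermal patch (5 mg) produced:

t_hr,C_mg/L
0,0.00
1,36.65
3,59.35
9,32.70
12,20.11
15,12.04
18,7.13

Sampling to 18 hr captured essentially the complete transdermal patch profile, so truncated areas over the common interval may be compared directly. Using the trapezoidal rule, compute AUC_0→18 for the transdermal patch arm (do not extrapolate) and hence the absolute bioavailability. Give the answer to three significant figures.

Trapezoidal AUC_0→18 (transdermal patch):
  [0→1]: (0.00+36.65)/2 × 1 = 18.325
  [1→3]: (36.65+59.35)/2 × 2 = 96.0
  [3→9]: (59.35+32.70)/2 × 6 = 276.15
  [9→12]: (32.70+20.11)/2 × 3 = 79.215
  [12→15]: (20.11+12.04)/2 × 3 = 48.225
  [15→18]: (12.04+7.13)/2 × 3 = 28.755
  Sum = 546.67 mg/L·hr
F = (AUC_ev/D_ev)/(AUC_iv/D_iv) = (546.67/5)/(1950/5) = 109.334/390 = 0.2803

F = 0.280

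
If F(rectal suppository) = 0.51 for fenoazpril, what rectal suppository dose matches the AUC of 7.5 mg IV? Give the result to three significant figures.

For equal systemic exposure: F × D_ev = D_iv
D_ev = D_iv / F = 7.5 / 0.51 = 14.7059 mg

D_rectal = 14.7 mg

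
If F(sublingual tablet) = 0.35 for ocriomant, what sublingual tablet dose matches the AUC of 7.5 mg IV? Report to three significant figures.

D_sublingual = 21.4 mg

For equal systemic exposure: F × D_ev = D_iv
D_ev = D_iv / F = 7.5 / 0.35 = 21.4286 mg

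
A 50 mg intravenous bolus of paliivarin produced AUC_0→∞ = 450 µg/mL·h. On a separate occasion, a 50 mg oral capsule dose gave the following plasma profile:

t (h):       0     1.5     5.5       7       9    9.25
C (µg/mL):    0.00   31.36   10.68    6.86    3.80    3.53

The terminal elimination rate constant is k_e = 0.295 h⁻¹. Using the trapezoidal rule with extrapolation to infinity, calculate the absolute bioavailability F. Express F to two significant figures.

F = 0.32

Trapezoidal AUC_0→9.25 (oral capsule):
  [0→1.5]: (0.00+31.36)/2 × 1.5 = 23.52
  [1.5→5.5]: (31.36+10.68)/2 × 4 = 84.08
  [5.5→7]: (10.68+6.86)/2 × 1.5 = 13.155
  [7→9]: (6.86+3.80)/2 × 2 = 10.66
  [9→9.25]: (3.80+3.53)/2 × 0.25 = 0.91625
  Sum = 132.33125 µg/mL·h
Tail: C_last/k_e = 3.53/0.295 = 11.966
AUC_0→∞ (oral capsule) = 132.33125 + 11.966 = 144.29725 µg/mL·h
F = (AUC_ev/D_ev)/(AUC_iv/D_iv) = (144.29725/50)/(450/50) = 2.885945/9 = 0.3207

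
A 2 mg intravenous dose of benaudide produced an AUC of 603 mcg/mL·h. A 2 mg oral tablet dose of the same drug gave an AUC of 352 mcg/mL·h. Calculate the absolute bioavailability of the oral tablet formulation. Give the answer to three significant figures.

F = (AUC_ev / D_ev) / (AUC_iv / D_iv)
  = (352/2) / (603/2)
  = 176 / 301.5 = 0.5837

F = 0.584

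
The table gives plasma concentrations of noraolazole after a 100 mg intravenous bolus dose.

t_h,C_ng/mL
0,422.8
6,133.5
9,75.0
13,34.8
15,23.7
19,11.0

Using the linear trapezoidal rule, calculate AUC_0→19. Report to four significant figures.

AUC = 2329 ng/mL·h

Trapezoidal AUC_0→19:
  [0→6]: (422.8+133.5)/2 × 6 = 1668.9
  [6→9]: (133.5+75.0)/2 × 3 = 312.75
  [9→13]: (75.0+34.8)/2 × 4 = 219.6
  [13→15]: (34.8+23.7)/2 × 2 = 58.5
  [15→19]: (23.7+11.0)/2 × 4 = 69.4
  Sum = 2329.15 ng/mL·h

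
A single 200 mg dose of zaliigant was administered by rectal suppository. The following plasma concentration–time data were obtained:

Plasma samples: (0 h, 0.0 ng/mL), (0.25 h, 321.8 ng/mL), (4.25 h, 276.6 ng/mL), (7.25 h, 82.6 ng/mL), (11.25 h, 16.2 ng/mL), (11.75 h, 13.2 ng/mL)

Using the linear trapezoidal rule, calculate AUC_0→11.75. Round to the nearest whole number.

Trapezoidal AUC_0→11.75:
  [0→0.25]: (0.0+321.8)/2 × 0.25 = 40.225
  [0.25→4.25]: (321.8+276.6)/2 × 4 = 1196.8
  [4.25→7.25]: (276.6+82.6)/2 × 3 = 538.8
  [7.25→11.25]: (82.6+16.2)/2 × 4 = 197.6
  [11.25→11.75]: (16.2+13.2)/2 × 0.5 = 7.35
  Sum = 1980.775 ng/mL·h

AUC = 1981 ng/mL·h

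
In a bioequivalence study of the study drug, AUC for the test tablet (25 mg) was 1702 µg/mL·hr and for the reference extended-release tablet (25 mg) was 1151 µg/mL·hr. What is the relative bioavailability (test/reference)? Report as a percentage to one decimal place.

F_rel = (AUC_test/D_test) / (AUC_ref/D_ref)
      = (1702/25) / (1151/25)
      = 68.08 / 46.04 = 1.4787 = 147.87%

F_rel = 147.9%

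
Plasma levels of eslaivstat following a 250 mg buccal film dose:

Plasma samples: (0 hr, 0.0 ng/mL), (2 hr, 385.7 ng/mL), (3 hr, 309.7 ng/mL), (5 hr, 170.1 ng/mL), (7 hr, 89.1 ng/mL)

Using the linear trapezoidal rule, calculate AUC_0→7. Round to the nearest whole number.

Trapezoidal AUC_0→7:
  [0→2]: (0.0+385.7)/2 × 2 = 385.7
  [2→3]: (385.7+309.7)/2 × 1 = 347.7
  [3→5]: (309.7+170.1)/2 × 2 = 479.8
  [5→7]: (170.1+89.1)/2 × 2 = 259.2
  Sum = 1472.4 ng/mL·hr

AUC = 1472 ng/mL·hr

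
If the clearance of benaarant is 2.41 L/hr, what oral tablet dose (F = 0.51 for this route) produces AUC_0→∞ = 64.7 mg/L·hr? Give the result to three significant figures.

Dose = CL × AUC_0→∞ / F
     = 2.41 × 64.7 / 0.51 = 305.739 mg

Dose = 306 mg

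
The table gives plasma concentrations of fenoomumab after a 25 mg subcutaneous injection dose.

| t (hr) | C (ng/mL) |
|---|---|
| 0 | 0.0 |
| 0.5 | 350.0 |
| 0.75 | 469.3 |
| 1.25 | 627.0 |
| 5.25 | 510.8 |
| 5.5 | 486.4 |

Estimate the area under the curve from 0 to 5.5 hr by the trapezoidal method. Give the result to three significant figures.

Trapezoidal AUC_0→5.5:
  [0→0.5]: (0.0+350.0)/2 × 0.5 = 87.5
  [0.5→0.75]: (350.0+469.3)/2 × 0.25 = 102.4125
  [0.75→1.25]: (469.3+627.0)/2 × 0.5 = 274.075
  [1.25→5.25]: (627.0+510.8)/2 × 4 = 2275.6
  [5.25→5.5]: (510.8+486.4)/2 × 0.25 = 124.65
  Sum = 2864.2375 ng/mL·hr

AUC = 2860 ng/mL·hr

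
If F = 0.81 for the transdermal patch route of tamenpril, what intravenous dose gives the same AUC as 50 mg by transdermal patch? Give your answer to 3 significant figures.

Systemic exposure from an extravascular dose = F × D_ev, so the equivalent IV dose is F × D_ev.
D_iv = F × D_ev = 0.81 × 50 = 40.5 mg

D_iv = 40.5 mg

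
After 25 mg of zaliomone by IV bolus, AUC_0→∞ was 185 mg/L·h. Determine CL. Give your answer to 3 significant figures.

CL = 0.135 L/h

CL = Dose_iv / AUC_0→∞
   = 25 / 185 = 0.135135 L/h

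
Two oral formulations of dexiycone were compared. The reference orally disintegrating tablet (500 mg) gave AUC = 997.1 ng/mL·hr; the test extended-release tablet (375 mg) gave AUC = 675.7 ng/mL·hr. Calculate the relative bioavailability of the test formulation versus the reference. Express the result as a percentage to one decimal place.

F_rel = 90.4%

F_rel = (AUC_test/D_test) / (AUC_ref/D_ref)
      = (675.7/375) / (997.1/500)
      = 1.80187 / 1.9942 = 0.9036 = 90.36%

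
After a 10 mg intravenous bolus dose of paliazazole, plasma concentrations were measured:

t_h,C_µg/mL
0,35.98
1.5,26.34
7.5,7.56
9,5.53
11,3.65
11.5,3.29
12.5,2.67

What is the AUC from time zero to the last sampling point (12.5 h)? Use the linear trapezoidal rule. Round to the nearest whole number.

Trapezoidal AUC_0→12.5:
  [0→1.5]: (35.98+26.34)/2 × 1.5 = 46.74
  [1.5→7.5]: (26.34+7.56)/2 × 6 = 101.7
  [7.5→9]: (7.56+5.53)/2 × 1.5 = 9.8175
  [9→11]: (5.53+3.65)/2 × 2 = 9.18
  [11→11.5]: (3.65+3.29)/2 × 0.5 = 1.735
  [11.5→12.5]: (3.29+2.67)/2 × 1 = 2.98
  Sum = 172.1525 µg/mL·h

AUC = 172 µg/mL·h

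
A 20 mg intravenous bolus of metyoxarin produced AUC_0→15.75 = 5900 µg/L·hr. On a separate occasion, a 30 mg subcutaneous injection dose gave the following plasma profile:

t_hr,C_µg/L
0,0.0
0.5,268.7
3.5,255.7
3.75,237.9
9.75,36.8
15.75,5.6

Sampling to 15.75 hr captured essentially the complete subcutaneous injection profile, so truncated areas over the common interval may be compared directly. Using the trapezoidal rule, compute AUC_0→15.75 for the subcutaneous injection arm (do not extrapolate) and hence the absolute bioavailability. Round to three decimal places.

Trapezoidal AUC_0→15.75 (subcutaneous injection):
  [0→0.5]: (0.0+268.7)/2 × 0.5 = 67.175
  [0.5→3.5]: (268.7+255.7)/2 × 3 = 786.6
  [3.5→3.75]: (255.7+237.9)/2 × 0.25 = 61.7
  [3.75→9.75]: (237.9+36.8)/2 × 6 = 824.1
  [9.75→15.75]: (36.8+5.6)/2 × 6 = 127.2
  Sum = 1866.775 µg/L·hr
F = (AUC_ev/D_ev)/(AUC_iv/D_iv) = (1866.775/30)/(5900/20) = 62.2258/295 = 0.2109

F = 0.211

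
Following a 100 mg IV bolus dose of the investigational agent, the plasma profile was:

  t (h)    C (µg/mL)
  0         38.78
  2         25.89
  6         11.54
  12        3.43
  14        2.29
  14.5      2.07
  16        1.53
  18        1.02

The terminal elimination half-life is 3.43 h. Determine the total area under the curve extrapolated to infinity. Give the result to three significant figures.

AUC = 202 µg/mL·h

Trapezoidal AUC_0→18:
  [0→2]: (38.78+25.89)/2 × 2 = 64.67
  [2→6]: (25.89+11.54)/2 × 4 = 74.86
  [6→12]: (11.54+3.43)/2 × 6 = 44.91
  [12→14]: (3.43+2.29)/2 × 2 = 5.72
  [14→14.5]: (2.29+2.07)/2 × 0.5 = 1.09
  [14.5→16]: (2.07+1.53)/2 × 1.5 = 2.7
  [16→18]: (1.53+1.02)/2 × 2 = 2.55
  Sum = 196.5 µg/mL·h
k_e = ln2 / t½ = 0.693147 / 3.43 = 0.2021 h^-1
Extrapolated tail: C_last / k_e = 1.02 / 0.2021 = 5.047
AUC_0→∞ = 196.5 + 5.047 = 201.547 µg/mL·h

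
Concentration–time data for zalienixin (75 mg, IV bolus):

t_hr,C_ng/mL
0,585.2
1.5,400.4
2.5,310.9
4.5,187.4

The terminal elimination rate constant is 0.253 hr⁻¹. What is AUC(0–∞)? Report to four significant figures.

Trapezoidal AUC_0→4.5:
  [0→1.5]: (585.2+400.4)/2 × 1.5 = 739.2
  [1.5→2.5]: (400.4+310.9)/2 × 1 = 355.65
  [2.5→4.5]: (310.9+187.4)/2 × 2 = 498.3
  Sum = 1593.15 ng/mL·hr
Extrapolated tail: C_last / k_e = 187.4 / 0.253 = 740.711
AUC_0→∞ = 1593.15 + 740.711 = 2333.861 ng/mL·hr

AUC = 2334 ng/mL·hr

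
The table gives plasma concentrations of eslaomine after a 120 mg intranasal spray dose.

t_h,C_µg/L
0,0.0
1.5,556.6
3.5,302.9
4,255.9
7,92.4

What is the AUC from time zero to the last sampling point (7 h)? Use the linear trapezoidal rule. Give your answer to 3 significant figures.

Trapezoidal AUC_0→7:
  [0→1.5]: (0.0+556.6)/2 × 1.5 = 417.45
  [1.5→3.5]: (556.6+302.9)/2 × 2 = 859.5
  [3.5→4]: (302.9+255.9)/2 × 0.5 = 139.7
  [4→7]: (255.9+92.4)/2 × 3 = 522.45
  Sum = 1939.1 µg/L·h

AUC = 1940 µg/L·h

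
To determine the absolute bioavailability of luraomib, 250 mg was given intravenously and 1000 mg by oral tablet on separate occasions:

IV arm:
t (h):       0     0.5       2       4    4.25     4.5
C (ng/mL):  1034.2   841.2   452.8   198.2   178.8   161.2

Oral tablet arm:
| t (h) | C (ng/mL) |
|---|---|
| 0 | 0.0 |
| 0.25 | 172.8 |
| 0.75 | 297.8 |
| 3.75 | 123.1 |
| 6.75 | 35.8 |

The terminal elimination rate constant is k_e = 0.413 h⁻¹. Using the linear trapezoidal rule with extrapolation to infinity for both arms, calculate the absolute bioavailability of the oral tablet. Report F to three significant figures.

F = 0.107

Trapezoidal AUC_0→4.5 (IV):
  [0→0.5]: (1034.2+841.2)/2 × 0.5 = 468.85
  [0.5→2]: (841.2+452.8)/2 × 1.5 = 970.5
  [2→4]: (452.8+198.2)/2 × 2 = 651.0
  [4→4.25]: (198.2+178.8)/2 × 0.25 = 47.125
  [4.25→4.5]: (178.8+161.2)/2 × 0.25 = 42.5
  Sum = 2179.975 ng/mL·h
IV tail: 161.2/0.413 = 390.315; AUC_iv,0→∞ = 2179.975 + 390.315 = 2570.29 ng/mL·h
Trapezoidal AUC_0→6.75 (oral tablet):
  [0→0.25]: (0.0+172.8)/2 × 0.25 = 21.6
  [0.25→0.75]: (172.8+297.8)/2 × 0.5 = 117.65
  [0.75→3.75]: (297.8+123.1)/2 × 3 = 631.35
  [3.75→6.75]: (123.1+35.8)/2 × 3 = 238.35
  Sum = 1008.95 ng/mL·h
oral tablet tail: 35.8/0.413 = 86.683; AUC_ev,0→∞ = 1008.95 + 86.683 = 1095.633 ng/mL·h
F = (AUC_ev/D_ev)/(AUC_iv/D_iv) = (1095.633/1000)/(2570.29/250) = 1.095633/10.28116 = 0.1066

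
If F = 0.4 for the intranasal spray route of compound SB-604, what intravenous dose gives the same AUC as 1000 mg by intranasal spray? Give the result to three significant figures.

Systemic exposure from an extravascular dose = F × D_ev, so the equivalent IV dose is F × D_ev.
D_iv = F × D_ev = 0.4 × 1000 = 400 mg

D_iv = 400 mg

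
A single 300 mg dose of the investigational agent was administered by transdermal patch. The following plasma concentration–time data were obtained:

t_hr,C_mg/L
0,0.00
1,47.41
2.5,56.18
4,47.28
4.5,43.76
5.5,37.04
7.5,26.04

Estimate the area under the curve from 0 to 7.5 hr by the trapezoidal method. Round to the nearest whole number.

Trapezoidal AUC_0→7.5:
  [0→1]: (0.00+47.41)/2 × 1 = 23.705
  [1→2.5]: (47.41+56.18)/2 × 1.5 = 77.6925
  [2.5→4]: (56.18+47.28)/2 × 1.5 = 77.595
  [4→4.5]: (47.28+43.76)/2 × 0.5 = 22.76
  [4.5→5.5]: (43.76+37.04)/2 × 1 = 40.4
  [5.5→7.5]: (37.04+26.04)/2 × 2 = 63.08
  Sum = 305.2325 mg/L·hr

AUC = 305 mg/L·hr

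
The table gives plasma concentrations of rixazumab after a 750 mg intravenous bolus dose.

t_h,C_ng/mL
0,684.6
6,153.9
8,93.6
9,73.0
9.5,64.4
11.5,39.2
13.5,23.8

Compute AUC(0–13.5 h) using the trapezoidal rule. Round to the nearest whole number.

Trapezoidal AUC_0→13.5:
  [0→6]: (684.6+153.9)/2 × 6 = 2515.5
  [6→8]: (153.9+93.6)/2 × 2 = 247.5
  [8→9]: (93.6+73.0)/2 × 1 = 83.3
  [9→9.5]: (73.0+64.4)/2 × 0.5 = 34.35
  [9.5→11.5]: (64.4+39.2)/2 × 2 = 103.6
  [11.5→13.5]: (39.2+23.8)/2 × 2 = 63.0
  Sum = 3047.25 ng/mL·h

AUC = 3047 ng/mL·h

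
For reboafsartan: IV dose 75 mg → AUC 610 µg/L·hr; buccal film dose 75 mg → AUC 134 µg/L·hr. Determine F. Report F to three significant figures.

F = 0.220

F = (AUC_ev / D_ev) / (AUC_iv / D_iv)
  = (134/75) / (610/75)
  = 1.78667 / 8.13333 = 0.2197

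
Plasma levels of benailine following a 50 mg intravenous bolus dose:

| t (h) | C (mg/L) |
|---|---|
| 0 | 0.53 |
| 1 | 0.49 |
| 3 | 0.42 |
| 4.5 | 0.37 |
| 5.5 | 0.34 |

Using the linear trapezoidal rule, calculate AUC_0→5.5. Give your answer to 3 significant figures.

Trapezoidal AUC_0→5.5:
  [0→1]: (0.53+0.49)/2 × 1 = 0.51
  [1→3]: (0.49+0.42)/2 × 2 = 0.91
  [3→4.5]: (0.42+0.37)/2 × 1.5 = 0.5925
  [4.5→5.5]: (0.37+0.34)/2 × 1 = 0.355
  Sum = 2.3675 mg/L·h

AUC = 2.37 mg/L·h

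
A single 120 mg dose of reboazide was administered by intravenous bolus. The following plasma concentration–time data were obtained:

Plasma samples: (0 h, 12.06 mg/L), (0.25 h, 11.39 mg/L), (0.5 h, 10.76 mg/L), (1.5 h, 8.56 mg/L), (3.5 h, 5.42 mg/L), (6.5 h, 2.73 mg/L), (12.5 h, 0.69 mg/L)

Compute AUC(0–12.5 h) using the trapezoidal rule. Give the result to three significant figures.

Trapezoidal AUC_0→12.5:
  [0→0.25]: (12.06+11.39)/2 × 0.25 = 2.93125
  [0.25→0.5]: (11.39+10.76)/2 × 0.25 = 2.76875
  [0.5→1.5]: (10.76+8.56)/2 × 1 = 9.66
  [1.5→3.5]: (8.56+5.42)/2 × 2 = 13.98
  [3.5→6.5]: (5.42+2.73)/2 × 3 = 12.225
  [6.5→12.5]: (2.73+0.69)/2 × 6 = 10.26
  Sum = 51.825 mg/L·h

AUC = 51.8 mg/L·h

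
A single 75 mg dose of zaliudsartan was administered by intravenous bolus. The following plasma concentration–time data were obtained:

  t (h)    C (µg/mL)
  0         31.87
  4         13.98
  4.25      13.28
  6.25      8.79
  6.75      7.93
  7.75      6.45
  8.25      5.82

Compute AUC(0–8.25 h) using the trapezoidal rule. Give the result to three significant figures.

Trapezoidal AUC_0→8.25:
  [0→4]: (31.87+13.98)/2 × 4 = 91.7
  [4→4.25]: (13.98+13.28)/2 × 0.25 = 3.4075
  [4.25→6.25]: (13.28+8.79)/2 × 2 = 22.07
  [6.25→6.75]: (8.79+7.93)/2 × 0.5 = 4.18
  [6.75→7.75]: (7.93+6.45)/2 × 1 = 7.19
  [7.75→8.25]: (6.45+5.82)/2 × 0.5 = 3.0675
  Sum = 131.615 µg/mL·h

AUC = 132 µg/mL·h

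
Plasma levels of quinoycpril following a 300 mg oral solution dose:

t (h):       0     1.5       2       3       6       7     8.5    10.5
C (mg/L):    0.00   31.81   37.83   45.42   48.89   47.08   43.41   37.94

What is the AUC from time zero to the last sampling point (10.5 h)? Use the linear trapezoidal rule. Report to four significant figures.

AUC = 421.6 mg/L·h

Trapezoidal AUC_0→10.5:
  [0→1.5]: (0.00+31.81)/2 × 1.5 = 23.8575
  [1.5→2]: (31.81+37.83)/2 × 0.5 = 17.41
  [2→3]: (37.83+45.42)/2 × 1 = 41.625
  [3→6]: (45.42+48.89)/2 × 3 = 141.465
  [6→7]: (48.89+47.08)/2 × 1 = 47.985
  [7→8.5]: (47.08+43.41)/2 × 1.5 = 67.8675
  [8.5→10.5]: (43.41+37.94)/2 × 2 = 81.35
  Sum = 421.56 mg/L·h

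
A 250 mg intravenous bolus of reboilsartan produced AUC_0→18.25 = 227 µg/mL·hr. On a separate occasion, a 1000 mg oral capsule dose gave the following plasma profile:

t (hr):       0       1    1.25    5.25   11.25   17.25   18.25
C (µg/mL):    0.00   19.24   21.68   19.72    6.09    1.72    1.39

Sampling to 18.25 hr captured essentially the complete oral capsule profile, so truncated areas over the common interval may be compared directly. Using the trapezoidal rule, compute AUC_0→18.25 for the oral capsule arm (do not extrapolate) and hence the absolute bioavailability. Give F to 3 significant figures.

F = 0.220

Trapezoidal AUC_0→18.25 (oral capsule):
  [0→1]: (0.00+19.24)/2 × 1 = 9.62
  [1→1.25]: (19.24+21.68)/2 × 0.25 = 5.115
  [1.25→5.25]: (21.68+19.72)/2 × 4 = 82.8
  [5.25→11.25]: (19.72+6.09)/2 × 6 = 77.43
  [11.25→17.25]: (6.09+1.72)/2 × 6 = 23.43
  [17.25→18.25]: (1.72+1.39)/2 × 1 = 1.555
  Sum = 199.95 µg/mL·hr
F = (AUC_ev/D_ev)/(AUC_iv/D_iv) = (199.95/1000)/(227/250) = 0.19995/0.908 = 0.2202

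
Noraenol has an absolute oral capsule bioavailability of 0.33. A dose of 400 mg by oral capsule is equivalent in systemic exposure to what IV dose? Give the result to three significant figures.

Systemic exposure from an extravascular dose = F × D_ev, so the equivalent IV dose is F × D_ev.
D_iv = F × D_ev = 0.33 × 400 = 132 mg

D_iv = 132 mg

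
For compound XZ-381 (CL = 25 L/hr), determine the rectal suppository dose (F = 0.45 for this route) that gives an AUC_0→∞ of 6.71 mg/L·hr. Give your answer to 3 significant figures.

Dose = CL × AUC_0→∞ / F
     = 25 × 6.71 / 0.45 = 372.778 mg

Dose = 373 mg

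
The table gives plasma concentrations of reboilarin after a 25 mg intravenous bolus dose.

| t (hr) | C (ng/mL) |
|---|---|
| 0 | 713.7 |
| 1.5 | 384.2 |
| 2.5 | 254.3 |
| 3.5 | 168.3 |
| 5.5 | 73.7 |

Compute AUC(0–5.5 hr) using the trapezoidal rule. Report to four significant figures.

Trapezoidal AUC_0→5.5:
  [0→1.5]: (713.7+384.2)/2 × 1.5 = 823.425
  [1.5→2.5]: (384.2+254.3)/2 × 1 = 319.25
  [2.5→3.5]: (254.3+168.3)/2 × 1 = 211.3
  [3.5→5.5]: (168.3+73.7)/2 × 2 = 242.0
  Sum = 1595.975 ng/mL·hr

AUC = 1596 ng/mL·hr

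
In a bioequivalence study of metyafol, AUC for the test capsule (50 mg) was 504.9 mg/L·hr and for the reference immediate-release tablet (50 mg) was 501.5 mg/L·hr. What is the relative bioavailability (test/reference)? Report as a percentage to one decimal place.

F_rel = 100.7%

F_rel = (AUC_test/D_test) / (AUC_ref/D_ref)
      = (504.9/50) / (501.5/50)
      = 10.098 / 10.03 = 1.0068 = 100.68%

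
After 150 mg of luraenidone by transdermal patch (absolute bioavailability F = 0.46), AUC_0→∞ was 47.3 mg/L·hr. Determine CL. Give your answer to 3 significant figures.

CL = F × Dose / AUC_0→∞
   = 0.46 × 150 / 47.3 = 1.45877 L/hr

CL = 1.46 L/hr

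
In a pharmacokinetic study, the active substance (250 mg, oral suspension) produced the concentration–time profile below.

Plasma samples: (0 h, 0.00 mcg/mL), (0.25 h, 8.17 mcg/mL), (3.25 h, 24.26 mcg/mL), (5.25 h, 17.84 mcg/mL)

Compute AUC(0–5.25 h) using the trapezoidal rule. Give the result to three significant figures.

AUC = 91.8 mcg/mL·h

Trapezoidal AUC_0→5.25:
  [0→0.25]: (0.00+8.17)/2 × 0.25 = 1.02125
  [0.25→3.25]: (8.17+24.26)/2 × 3 = 48.645
  [3.25→5.25]: (24.26+17.84)/2 × 2 = 42.1
  Sum = 91.76625 mcg/mL·h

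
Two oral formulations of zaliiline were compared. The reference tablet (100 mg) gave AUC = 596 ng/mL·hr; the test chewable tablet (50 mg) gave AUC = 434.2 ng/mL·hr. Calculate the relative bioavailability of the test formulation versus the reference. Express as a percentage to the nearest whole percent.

F_rel = 146%

F_rel = (AUC_test/D_test) / (AUC_ref/D_ref)
      = (434.2/50) / (596/100)
      = 8.684 / 5.96 = 1.4570 = 145.70%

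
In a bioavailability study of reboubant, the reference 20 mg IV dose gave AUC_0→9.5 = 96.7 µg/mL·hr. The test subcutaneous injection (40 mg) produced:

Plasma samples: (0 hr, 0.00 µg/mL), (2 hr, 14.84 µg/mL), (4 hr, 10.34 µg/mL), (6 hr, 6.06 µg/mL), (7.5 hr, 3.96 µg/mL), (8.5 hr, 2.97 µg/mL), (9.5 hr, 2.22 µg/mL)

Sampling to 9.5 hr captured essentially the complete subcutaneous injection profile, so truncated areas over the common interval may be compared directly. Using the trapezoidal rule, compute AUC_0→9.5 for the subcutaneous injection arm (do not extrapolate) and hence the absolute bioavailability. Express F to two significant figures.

F = 0.36

Trapezoidal AUC_0→9.5 (subcutaneous injection):
  [0→2]: (0.00+14.84)/2 × 2 = 14.84
  [2→4]: (14.84+10.34)/2 × 2 = 25.18
  [4→6]: (10.34+6.06)/2 × 2 = 16.4
  [6→7.5]: (6.06+3.96)/2 × 1.5 = 7.515
  [7.5→8.5]: (3.96+2.97)/2 × 1 = 3.465
  [8.5→9.5]: (2.97+2.22)/2 × 1 = 2.595
  Sum = 69.995 µg/mL·hr
F = (AUC_ev/D_ev)/(AUC_iv/D_iv) = (69.995/40)/(96.7/20) = 1.749875/4.835 = 0.3619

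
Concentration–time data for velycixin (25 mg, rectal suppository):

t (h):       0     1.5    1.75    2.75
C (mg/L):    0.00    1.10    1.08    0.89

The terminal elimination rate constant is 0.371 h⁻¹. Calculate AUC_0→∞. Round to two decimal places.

AUC = 4.48 mg/L·h

Trapezoidal AUC_0→2.75:
  [0→1.5]: (0.00+1.10)/2 × 1.5 = 0.825
  [1.5→1.75]: (1.10+1.08)/2 × 0.25 = 0.2725
  [1.75→2.75]: (1.08+0.89)/2 × 1 = 0.985
  Sum = 2.0825 mg/L·h
Extrapolated tail: C_last / k_e = 0.89 / 0.371 = 2.399
AUC_0→∞ = 2.0825 + 2.399 = 4.4815 mg/L·h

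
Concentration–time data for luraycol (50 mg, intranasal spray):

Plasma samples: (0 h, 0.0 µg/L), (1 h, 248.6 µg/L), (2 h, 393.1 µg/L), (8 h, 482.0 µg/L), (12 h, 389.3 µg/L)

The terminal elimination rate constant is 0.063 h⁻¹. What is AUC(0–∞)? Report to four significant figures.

AUC = 10990 µg/L·h

Trapezoidal AUC_0→12:
  [0→1]: (0.0+248.6)/2 × 1 = 124.3
  [1→2]: (248.6+393.1)/2 × 1 = 320.85
  [2→8]: (393.1+482.0)/2 × 6 = 2625.3
  [8→12]: (482.0+389.3)/2 × 4 = 1742.6
  Sum = 4813.05 µg/L·h
Extrapolated tail: C_last / k_e = 389.3 / 0.063 = 6179.365
AUC_0→∞ = 4813.05 + 6179.365 = 10992.415 µg/L·h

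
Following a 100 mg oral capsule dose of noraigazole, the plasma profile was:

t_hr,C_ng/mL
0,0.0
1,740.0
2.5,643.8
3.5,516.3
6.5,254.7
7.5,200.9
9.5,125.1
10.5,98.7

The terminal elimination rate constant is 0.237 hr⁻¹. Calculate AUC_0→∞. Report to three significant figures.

AUC = 4230 ng/mL·hr

Trapezoidal AUC_0→10.5:
  [0→1]: (0.0+740.0)/2 × 1 = 370.0
  [1→2.5]: (740.0+643.8)/2 × 1.5 = 1037.85
  [2.5→3.5]: (643.8+516.3)/2 × 1 = 580.05
  [3.5→6.5]: (516.3+254.7)/2 × 3 = 1156.5
  [6.5→7.5]: (254.7+200.9)/2 × 1 = 227.8
  [7.5→9.5]: (200.9+125.1)/2 × 2 = 326.0
  [9.5→10.5]: (125.1+98.7)/2 × 1 = 111.9
  Sum = 3810.1 ng/mL·hr
Extrapolated tail: C_last / k_e = 98.7 / 0.237 = 416.456
AUC_0→∞ = 3810.1 + 416.456 = 4226.556 ng/mL·hr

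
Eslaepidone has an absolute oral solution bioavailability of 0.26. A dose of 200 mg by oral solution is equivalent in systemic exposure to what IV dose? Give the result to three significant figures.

Systemic exposure from an extravascular dose = F × D_ev, so the equivalent IV dose is F × D_ev.
D_iv = F × D_ev = 0.26 × 200 = 52 mg

D_iv = 52.0 mg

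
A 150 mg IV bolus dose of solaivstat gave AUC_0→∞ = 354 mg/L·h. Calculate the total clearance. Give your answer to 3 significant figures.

CL = 0.424 L/h

CL = Dose_iv / AUC_0→∞
   = 150 / 354 = 0.423729 L/h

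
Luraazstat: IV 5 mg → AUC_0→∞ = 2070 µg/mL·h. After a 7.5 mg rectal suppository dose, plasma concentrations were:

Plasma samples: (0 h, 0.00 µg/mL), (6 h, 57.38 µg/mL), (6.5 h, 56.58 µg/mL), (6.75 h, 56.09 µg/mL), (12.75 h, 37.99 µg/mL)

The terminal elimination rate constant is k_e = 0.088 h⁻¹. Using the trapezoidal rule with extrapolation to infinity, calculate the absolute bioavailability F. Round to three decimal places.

Trapezoidal AUC_0→12.75 (rectal suppository):
  [0→6]: (0.00+57.38)/2 × 6 = 172.14
  [6→6.5]: (57.38+56.58)/2 × 0.5 = 28.49
  [6.5→6.75]: (56.58+56.09)/2 × 0.25 = 14.08375
  [6.75→12.75]: (56.09+37.99)/2 × 6 = 282.24
  Sum = 496.95375 µg/mL·h
Tail: C_last/k_e = 37.99/0.088 = 431.705
AUC_0→∞ (rectal suppository) = 496.95375 + 431.705 = 928.65875 µg/mL·h
F = (AUC_ev/D_ev)/(AUC_iv/D_iv) = (928.65875/7.5)/(2070/5) = 123.821/414 = 0.2991

F = 0.299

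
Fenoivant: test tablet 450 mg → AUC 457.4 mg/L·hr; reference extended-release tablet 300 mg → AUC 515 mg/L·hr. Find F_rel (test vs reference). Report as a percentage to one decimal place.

F_rel = 59.2%

F_rel = (AUC_test/D_test) / (AUC_ref/D_ref)
      = (457.4/450) / (515/300)
      = 1.01644 / 1.71667 = 0.5921 = 59.21%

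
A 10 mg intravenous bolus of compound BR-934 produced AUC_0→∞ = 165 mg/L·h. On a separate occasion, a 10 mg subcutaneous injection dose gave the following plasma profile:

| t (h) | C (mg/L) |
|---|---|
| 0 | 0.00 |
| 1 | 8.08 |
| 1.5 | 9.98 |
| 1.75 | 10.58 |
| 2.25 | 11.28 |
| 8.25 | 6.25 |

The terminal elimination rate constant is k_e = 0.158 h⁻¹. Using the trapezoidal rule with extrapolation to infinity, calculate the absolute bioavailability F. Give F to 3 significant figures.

Trapezoidal AUC_0→8.25 (subcutaneous injection):
  [0→1]: (0.00+8.08)/2 × 1 = 4.04
  [1→1.5]: (8.08+9.98)/2 × 0.5 = 4.515
  [1.5→1.75]: (9.98+10.58)/2 × 0.25 = 2.57
  [1.75→2.25]: (10.58+11.28)/2 × 0.5 = 5.465
  [2.25→8.25]: (11.28+6.25)/2 × 6 = 52.59
  Sum = 69.18 mg/L·h
Tail: C_last/k_e = 6.25/0.158 = 39.557
AUC_0→∞ (subcutaneous injection) = 69.18 + 39.557 = 108.737 mg/L·h
F = (AUC_ev/D_ev)/(AUC_iv/D_iv) = (108.737/10)/(165/10) = 10.8737/16.5 = 0.6590

F = 0.659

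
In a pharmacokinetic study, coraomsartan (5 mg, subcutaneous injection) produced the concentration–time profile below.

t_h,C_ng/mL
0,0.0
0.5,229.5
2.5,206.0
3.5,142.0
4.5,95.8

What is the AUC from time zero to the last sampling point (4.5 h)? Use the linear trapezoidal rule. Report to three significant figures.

AUC = 786 ng/mL·h

Trapezoidal AUC_0→4.5:
  [0→0.5]: (0.0+229.5)/2 × 0.5 = 57.375
  [0.5→2.5]: (229.5+206.0)/2 × 2 = 435.5
  [2.5→3.5]: (206.0+142.0)/2 × 1 = 174.0
  [3.5→4.5]: (142.0+95.8)/2 × 1 = 118.9
  Sum = 785.775 ng/mL·h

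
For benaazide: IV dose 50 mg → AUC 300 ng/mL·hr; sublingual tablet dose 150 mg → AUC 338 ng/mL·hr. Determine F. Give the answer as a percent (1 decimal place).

F = 37.6%

F = (AUC_ev / D_ev) / (AUC_iv / D_iv)
  = (338/150) / (300/50)
  = 2.25333 / 6 = 0.3756
  = 37.56%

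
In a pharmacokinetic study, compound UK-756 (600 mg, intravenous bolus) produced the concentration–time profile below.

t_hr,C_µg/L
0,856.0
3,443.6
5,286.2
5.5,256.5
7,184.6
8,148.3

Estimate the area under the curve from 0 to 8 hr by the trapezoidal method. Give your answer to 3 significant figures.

Trapezoidal AUC_0→8:
  [0→3]: (856.0+443.6)/2 × 3 = 1949.4
  [3→5]: (443.6+286.2)/2 × 2 = 729.8
  [5→5.5]: (286.2+256.5)/2 × 0.5 = 135.675
  [5.5→7]: (256.5+184.6)/2 × 1.5 = 330.825
  [7→8]: (184.6+148.3)/2 × 1 = 166.45
  Sum = 3312.15 µg/L·hr

AUC = 3310 µg/L·hr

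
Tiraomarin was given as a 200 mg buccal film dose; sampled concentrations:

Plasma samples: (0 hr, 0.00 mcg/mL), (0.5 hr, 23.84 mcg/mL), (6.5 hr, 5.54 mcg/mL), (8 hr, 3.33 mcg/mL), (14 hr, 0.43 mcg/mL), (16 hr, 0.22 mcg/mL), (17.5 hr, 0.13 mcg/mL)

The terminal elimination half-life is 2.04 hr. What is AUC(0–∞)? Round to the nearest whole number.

AUC = 113 mcg/mL·hr

Trapezoidal AUC_0→17.5:
  [0→0.5]: (0.00+23.84)/2 × 0.5 = 5.96
  [0.5→6.5]: (23.84+5.54)/2 × 6 = 88.14
  [6.5→8]: (5.54+3.33)/2 × 1.5 = 6.6525
  [8→14]: (3.33+0.43)/2 × 6 = 11.28
  [14→16]: (0.43+0.22)/2 × 2 = 0.65
  [16→17.5]: (0.22+0.13)/2 × 1.5 = 0.2625
  Sum = 112.945 mcg/mL·hr
k_e = ln2 / t½ = 0.693147 / 2.04 = 0.3398 hr^-1
Extrapolated tail: C_last / k_e = 0.13 / 0.3398 = 0.383
AUC_0→∞ = 112.945 + 0.383 = 113.328 mcg/mL·hr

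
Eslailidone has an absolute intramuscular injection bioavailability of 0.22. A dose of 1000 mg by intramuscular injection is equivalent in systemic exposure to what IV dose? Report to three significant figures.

D_iv = 220 mg

Systemic exposure from an extravascular dose = F × D_ev, so the equivalent IV dose is F × D_ev.
D_iv = F × D_ev = 0.22 × 1000 = 220 mg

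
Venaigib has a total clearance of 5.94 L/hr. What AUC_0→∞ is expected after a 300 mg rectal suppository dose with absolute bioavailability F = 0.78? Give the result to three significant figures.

AUC_0→∞ = F × Dose / CL
        = 0.78 × 300 / 5.94 = 39.3939 mg/L·hr

AUC = 39.4 mg/L·hr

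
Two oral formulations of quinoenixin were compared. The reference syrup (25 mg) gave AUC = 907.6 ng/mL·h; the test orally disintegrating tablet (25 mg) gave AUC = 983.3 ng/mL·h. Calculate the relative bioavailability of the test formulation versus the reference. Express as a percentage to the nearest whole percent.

F_rel = (AUC_test/D_test) / (AUC_ref/D_ref)
      = (983.3/25) / (907.6/25)
      = 39.332 / 36.304 = 1.0834 = 108.34%

F_rel = 108%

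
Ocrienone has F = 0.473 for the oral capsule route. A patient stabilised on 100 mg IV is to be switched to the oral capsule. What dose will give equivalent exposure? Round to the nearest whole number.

D_oral = 211 mg

For equal systemic exposure: F × D_ev = D_iv
D_ev = D_iv / F = 100 / 0.473 = 211.416 mg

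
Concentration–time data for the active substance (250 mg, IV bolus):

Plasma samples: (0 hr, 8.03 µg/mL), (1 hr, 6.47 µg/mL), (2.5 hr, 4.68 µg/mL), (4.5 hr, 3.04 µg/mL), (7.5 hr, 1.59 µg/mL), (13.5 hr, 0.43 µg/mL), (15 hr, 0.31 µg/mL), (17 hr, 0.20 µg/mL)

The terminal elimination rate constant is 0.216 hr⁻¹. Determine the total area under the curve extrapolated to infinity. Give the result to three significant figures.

AUC = 38.3 µg/mL·hr

Trapezoidal AUC_0→17:
  [0→1]: (8.03+6.47)/2 × 1 = 7.25
  [1→2.5]: (6.47+4.68)/2 × 1.5 = 8.3625
  [2.5→4.5]: (4.68+3.04)/2 × 2 = 7.72
  [4.5→7.5]: (3.04+1.59)/2 × 3 = 6.945
  [7.5→13.5]: (1.59+0.43)/2 × 6 = 6.06
  [13.5→15]: (0.43+0.31)/2 × 1.5 = 0.555
  [15→17]: (0.31+0.20)/2 × 2 = 0.51
  Sum = 37.4025 µg/mL·hr
Extrapolated tail: C_last / k_e = 0.20 / 0.216 = 0.926
AUC_0→∞ = 37.4025 + 0.926 = 38.3285 µg/mL·hr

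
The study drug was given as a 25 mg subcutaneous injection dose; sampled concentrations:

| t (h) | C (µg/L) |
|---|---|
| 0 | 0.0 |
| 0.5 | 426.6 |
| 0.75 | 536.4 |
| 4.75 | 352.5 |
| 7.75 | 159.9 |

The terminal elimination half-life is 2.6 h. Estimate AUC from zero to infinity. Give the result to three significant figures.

AUC = 3370 µg/L·h

Trapezoidal AUC_0→7.75:
  [0→0.5]: (0.0+426.6)/2 × 0.5 = 106.65
  [0.5→0.75]: (426.6+536.4)/2 × 0.25 = 120.375
  [0.75→4.75]: (536.4+352.5)/2 × 4 = 1777.8
  [4.75→7.75]: (352.5+159.9)/2 × 3 = 768.6
  Sum = 2773.425 µg/L·h
k_e = ln2 / t½ = 0.693147 / 2.6 = 0.2666 h^-1
Extrapolated tail: C_last / k_e = 159.9 / 0.2666 = 599.775
AUC_0→∞ = 2773.425 + 599.775 = 3373.2 µg/L·h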